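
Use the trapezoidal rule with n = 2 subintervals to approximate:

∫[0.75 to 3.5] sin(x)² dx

f(x) = sin(x)²
a = 0.75, b = 3.5, n = 2
h = (b - a)/n = 1.375000

Trapezoidal rule: (h/2)[f(x₀) + 2f(x₁) + 2f(x₂) + ... + f(xₙ)]

x_0 = 0.7500, f(x_0) = 0.464631, coefficient = 1
x_1 = 2.1250, f(x_1) = 0.723044, coefficient = 2
x_2 = 3.5000, f(x_2) = 0.123049, coefficient = 1

I ≈ (1.375000/2) × 2.033768 = 1.398215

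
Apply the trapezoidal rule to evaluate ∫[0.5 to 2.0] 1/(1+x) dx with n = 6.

f(x) = 1/(1+x)
a = 0.5, b = 2.0, n = 6
h = (b - a)/n = 0.250000

Trapezoidal rule: (h/2)[f(x₀) + 2f(x₁) + 2f(x₂) + ... + f(xₙ)]

x_0 = 0.5000, f(x_0) = 0.666667, coefficient = 1
x_1 = 0.7500, f(x_1) = 0.571429, coefficient = 2
x_2 = 1.0000, f(x_2) = 0.500000, coefficient = 2
x_3 = 1.2500, f(x_3) = 0.444444, coefficient = 2
x_4 = 1.5000, f(x_4) = 0.400000, coefficient = 2
x_5 = 1.7500, f(x_5) = 0.363636, coefficient = 2
x_6 = 2.0000, f(x_6) = 0.333333, coefficient = 1

I ≈ (0.250000/2) × 5.559019 = 0.694877
Exact value: 0.693147
Error: 0.001730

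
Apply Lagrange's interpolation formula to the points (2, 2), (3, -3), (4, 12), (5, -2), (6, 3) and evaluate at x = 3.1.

Lagrange interpolation formula:
P(x) = Σ yᵢ × Lᵢ(x)
where Lᵢ(x) = Π_{j≠i} (x - xⱼ)/(xᵢ - xⱼ)

L_0(3.1) = (3.1 - 3)/(2 - 3) × (3.1 - 4)/(2 - 4) × (3.1 - 5)/(2 - 5) × (3.1 - 6)/(2 - 6) = -0.020663
L_1(3.1) = (3.1 - 2)/(3 - 2) × (3.1 - 4)/(3 - 4) × (3.1 - 5)/(3 - 5) × (3.1 - 6)/(3 - 6) = 0.909150
L_2(3.1) = (3.1 - 2)/(4 - 2) × (3.1 - 3)/(4 - 3) × (3.1 - 5)/(4 - 5) × (3.1 - 6)/(4 - 6) = 0.151525
L_3(3.1) = (3.1 - 2)/(5 - 2) × (3.1 - 3)/(5 - 3) × (3.1 - 4)/(5 - 4) × (3.1 - 6)/(5 - 6) = -0.047850
L_4(3.1) = (3.1 - 2)/(6 - 2) × (3.1 - 3)/(6 - 3) × (3.1 - 4)/(6 - 4) × (3.1 - 5)/(6 - 5) = 0.007838

P(3.1) = 2×L_0(3.1) + (-3)×L_1(3.1) + 12×L_2(3.1) + (-2)×L_3(3.1) + 3×L_4(3.1)
P(3.1) = -0.831262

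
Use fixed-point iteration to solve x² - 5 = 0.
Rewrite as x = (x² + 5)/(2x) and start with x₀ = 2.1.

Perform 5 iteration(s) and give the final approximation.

Equation: x² - 5 = 0
Fixed-point form: x = (x² + 5)/(2x)
x₀ = 2.1

x_1 = g(2.100000) = 2.240476
x_2 = g(2.240476) = 2.236072
x_3 = g(2.236072) = 2.236068
x_4 = g(2.236068) = 2.236068
x_5 = g(2.236068) = 2.236068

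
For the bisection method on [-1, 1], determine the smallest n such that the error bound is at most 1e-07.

We need (b-a)/2^n ≤ 1e-07
(1 - (-1))/2^n ≤ 1e-07
2/2^n ≤ 1e-07
2^n ≥ 20000000
n ≥ log₂(20000000) = 24.25
n ≥ 25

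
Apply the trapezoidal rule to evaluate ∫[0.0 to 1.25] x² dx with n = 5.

f(x) = x²
a = 0.0, b = 1.25, n = 5
h = (b - a)/n = 0.250000

Trapezoidal rule: (h/2)[f(x₀) + 2f(x₁) + 2f(x₂) + ... + f(xₙ)]

x_0 = 0.0000, f(x_0) = 0.000000, coefficient = 1
x_1 = 0.2500, f(x_1) = 0.062500, coefficient = 2
x_2 = 0.5000, f(x_2) = 0.250000, coefficient = 2
x_3 = 0.7500, f(x_3) = 0.562500, coefficient = 2
x_4 = 1.0000, f(x_4) = 1.000000, coefficient = 2
x_5 = 1.2500, f(x_5) = 1.562500, coefficient = 1

I ≈ (0.250000/2) × 5.312500 = 0.664062
Exact value: 0.651042
Error: 0.013021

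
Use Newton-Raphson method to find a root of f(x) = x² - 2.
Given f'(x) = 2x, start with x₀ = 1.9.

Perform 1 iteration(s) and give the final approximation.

f(x) = x² - 2
f'(x) = 2x
x₀ = 1.9

Newton-Raphson formula: x_{n+1} = x_n - f(x_n)/f'(x_n)

Iteration 1:
  f(1.900000) = 1.610000
  f'(1.900000) = 3.800000
  x_1 = 1.900000 - 1.610000/3.800000 = 1.476316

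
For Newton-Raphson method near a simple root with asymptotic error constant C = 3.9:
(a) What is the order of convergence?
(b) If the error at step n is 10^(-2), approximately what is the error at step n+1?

(a) Newton-Raphson has quadratic (order 2) convergence near simple roots.
    This means |e_{n+1}| ≈ C|e_n|².

(b) With |e_n| = 10^(-2) and C = 3.9:
    |e_{n+1}| ≈ 3.9 × (10^(-2))² = 3.9 × 10^(-4)

(a) 2 (quadratic); (b) |e_{n+1}| ≈ 3.900e-04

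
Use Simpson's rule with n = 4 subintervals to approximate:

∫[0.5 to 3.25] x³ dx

f(x) = x³
a = 0.5, b = 3.25, n = 4
h = (b - a)/n = 0.687500

Simpson's rule: (h/3)[f(x₀) + 4f(x₁) + 2f(x₂) + ... + f(xₙ)]

x_0 = 0.5000, f(x_0) = 0.125000, coefficient = 1
x_1 = 1.1875, f(x_1) = 1.674561, coefficient = 4
x_2 = 1.8750, f(x_2) = 6.591797, coefficient = 2
x_3 = 2.5625, f(x_3) = 16.826416, coefficient = 4
x_4 = 3.2500, f(x_4) = 34.328125, coefficient = 1

I ≈ (0.687500/3) × 121.640625 = 27.875977
Exact value: 27.875977
Error: 0.000000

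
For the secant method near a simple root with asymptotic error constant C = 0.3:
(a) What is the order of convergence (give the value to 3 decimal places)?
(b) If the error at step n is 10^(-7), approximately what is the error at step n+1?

(a) Secant method has superlinear convergence with order φ = (1+√5)/2 ≈ 1.618.
    This means |e_{n+1}| ≈ C|e_n|^1.618.

(b) With |e_n| = 10^(-7) and C = 0.3:
    |e_{n+1}| ≈ 0.3 × (10^(-7))^1.618 = 0.3 × 10^(-11.33)

(a) ≈ 1.618 (golden ratio); (b) |e_{n+1}| ≈ 1.415e-12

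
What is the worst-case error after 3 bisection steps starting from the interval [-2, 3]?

Bisection error bound: |error| ≤ (b-a)/2^n
|error| ≤ (3 - (-2))/2^3 = 5/2^3
|error| ≤ 0.6250000000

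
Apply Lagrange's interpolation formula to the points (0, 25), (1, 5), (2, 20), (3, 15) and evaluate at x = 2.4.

Lagrange interpolation formula:
P(x) = Σ yᵢ × Lᵢ(x)
where Lᵢ(x) = Π_{j≠i} (x - xⱼ)/(xᵢ - xⱼ)

L_0(2.4) = (2.4 - 1)/(0 - 1) × (2.4 - 2)/(0 - 2) × (2.4 - 3)/(0 - 3) = 0.056000
L_1(2.4) = (2.4 - 0)/(1 - 0) × (2.4 - 2)/(1 - 2) × (2.4 - 3)/(1 - 3) = -0.288000
L_2(2.4) = (2.4 - 0)/(2 - 0) × (2.4 - 1)/(2 - 1) × (2.4 - 3)/(2 - 3) = 1.008000
L_3(2.4) = (2.4 - 0)/(3 - 0) × (2.4 - 1)/(3 - 1) × (2.4 - 2)/(3 - 2) = 0.224000

P(2.4) = 25×L_0(2.4) + 5×L_1(2.4) + 20×L_2(2.4) + 15×L_3(2.4)
P(2.4) = 23.480000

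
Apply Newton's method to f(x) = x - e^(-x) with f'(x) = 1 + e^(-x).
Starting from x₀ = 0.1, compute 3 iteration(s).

f(x) = x - e^(-x)
f'(x) = 1 + e^(-x)
x₀ = 0.1

Newton-Raphson formula: x_{n+1} = x_n - f(x_n)/f'(x_n)

Iteration 1:
  f(0.100000) = -0.804837
  f'(0.100000) = 1.904837
  x_1 = 0.100000 - (-0.804837)/1.904837 = 0.522523
Iteration 2:
  f(0.522523) = -0.070500
  f'(0.522523) = 1.593023
  x_2 = 0.522523 - (-0.070500)/1.593023 = 0.566778
Iteration 3:
  f(0.566778) = -0.000572
  f'(0.566778) = 1.567350
  x_3 = 0.566778 - (-0.000572)/1.567350 = 0.567143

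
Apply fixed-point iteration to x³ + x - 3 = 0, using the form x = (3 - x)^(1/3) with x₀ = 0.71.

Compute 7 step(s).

Equation: x³ + x - 3 = 0
Fixed-point form: x = (3 - x)^(1/3)
x₀ = 0.71

x_1 = g(0.710000) = 1.318090
x_2 = g(1.318090) = 1.189235
x_3 = g(1.189235) = 1.218861
x_4 = g(1.218861) = 1.212177
x_5 = g(1.212177) = 1.213691
x_6 = g(1.213691) = 1.213348
x_7 = g(1.213348) = 1.213426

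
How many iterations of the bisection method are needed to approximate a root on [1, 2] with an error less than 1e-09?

We need (b-a)/2^n ≤ 1e-09
(2 - 1)/2^n ≤ 1e-09
1/2^n ≤ 1e-09
2^n ≥ 1000000000
n ≥ log₂(1000000000) = 29.90
n ≥ 30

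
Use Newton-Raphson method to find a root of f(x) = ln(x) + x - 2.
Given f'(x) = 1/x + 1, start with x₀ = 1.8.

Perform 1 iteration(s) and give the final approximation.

f(x) = ln(x) + x - 2
f'(x) = 1/x + 1
x₀ = 1.8

Newton-Raphson formula: x_{n+1} = x_n - f(x_n)/f'(x_n)

Iteration 1:
  f(1.800000) = 0.387787
  f'(1.800000) = 1.555556
  x_1 = 1.800000 - 0.387787/1.555556 = 1.550709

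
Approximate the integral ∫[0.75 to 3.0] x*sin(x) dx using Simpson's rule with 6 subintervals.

f(x) = x*sin(x)
a = 0.75, b = 3.0, n = 6
h = (b - a)/n = 0.375000

Simpson's rule: (h/3)[f(x₀) + 4f(x₁) + 2f(x₂) + ... + f(xₙ)]

x_0 = 0.7500, f(x_0) = 0.511229, coefficient = 1
x_1 = 1.1250, f(x_1) = 1.015051, coefficient = 4
x_2 = 1.5000, f(x_2) = 1.496242, coefficient = 2
x_3 = 1.8750, f(x_3) = 1.788911, coefficient = 4
x_4 = 2.2500, f(x_4) = 1.750665, coefficient = 2
x_5 = 2.6250, f(x_5) = 1.296541, coefficient = 4
x_6 = 3.0000, f(x_6) = 0.423360, coefficient = 1

I ≈ (0.375000/3) × 23.830414 = 2.978802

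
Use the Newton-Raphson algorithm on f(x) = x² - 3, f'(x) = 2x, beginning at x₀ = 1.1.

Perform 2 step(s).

f(x) = x² - 3
f'(x) = 2x
x₀ = 1.1

Newton-Raphson formula: x_{n+1} = x_n - f(x_n)/f'(x_n)

Iteration 1:
  f(1.100000) = -1.790000
  f'(1.100000) = 2.200000
  x_1 = 1.100000 - (-1.790000)/2.200000 = 1.913636
Iteration 2:
  f(1.913636) = 0.662004
  f'(1.913636) = 3.827273
  x_2 = 1.913636 - 0.662004/3.827273 = 1.740666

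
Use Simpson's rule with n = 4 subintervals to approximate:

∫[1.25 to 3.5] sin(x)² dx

f(x) = sin(x)²
a = 1.25, b = 3.5, n = 4
h = (b - a)/n = 0.562500

Simpson's rule: (h/3)[f(x₀) + 4f(x₁) + 2f(x₂) + ... + f(xₙ)]

x_0 = 1.2500, f(x_0) = 0.900572, coefficient = 1
x_1 = 1.8125, f(x_1) = 0.942708, coefficient = 4
x_2 = 2.3750, f(x_2) = 0.481199, coefficient = 2
x_3 = 2.9375, f(x_3) = 0.041079, coefficient = 4
x_4 = 3.5000, f(x_4) = 0.123049, coefficient = 1

I ≈ (0.562500/3) × 5.921166 = 1.110219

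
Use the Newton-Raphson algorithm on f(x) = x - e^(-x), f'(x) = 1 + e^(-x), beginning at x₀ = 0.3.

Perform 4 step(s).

f(x) = x - e^(-x)
f'(x) = 1 + e^(-x)
x₀ = 0.3

Newton-Raphson formula: x_{n+1} = x_n - f(x_n)/f'(x_n)

Iteration 1:
  f(0.300000) = -0.440818
  f'(0.300000) = 1.740818
  x_1 = 0.300000 - (-0.440818)/1.740818 = 0.553225
Iteration 2:
  f(0.553225) = -0.021868
  f'(0.553225) = 1.575092
  x_2 = 0.553225 - (-0.021868)/1.575092 = 0.567108
Iteration 3:
  f(0.567108) = -0.000055
  f'(0.567108) = 1.567163
  x_3 = 0.567108 - (-0.000055)/1.567163 = 0.567143
Iteration 4:
  f(0.567143) = 0.000000
  f'(0.567143) = 1.567143
  x_4 = 0.567143 - 0.000000/1.567143 = 0.567143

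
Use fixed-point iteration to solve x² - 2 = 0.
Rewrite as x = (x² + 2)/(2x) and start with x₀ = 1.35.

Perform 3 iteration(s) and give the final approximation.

Equation: x² - 2 = 0
Fixed-point form: x = (x² + 2)/(2x)
x₀ = 1.35

x_1 = g(1.350000) = 1.415741
x_2 = g(1.415741) = 1.414214
x_3 = g(1.414214) = 1.414214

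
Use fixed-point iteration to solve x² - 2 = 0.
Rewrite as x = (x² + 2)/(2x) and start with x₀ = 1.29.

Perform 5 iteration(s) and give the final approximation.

Equation: x² - 2 = 0
Fixed-point form: x = (x² + 2)/(2x)
x₀ = 1.29

x_1 = g(1.290000) = 1.420194
x_2 = g(1.420194) = 1.414226
x_3 = g(1.414226) = 1.414214
x_4 = g(1.414214) = 1.414214
x_5 = g(1.414214) = 1.414214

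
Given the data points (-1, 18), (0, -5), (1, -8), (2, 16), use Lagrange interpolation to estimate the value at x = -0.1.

Lagrange interpolation formula:
P(x) = Σ yᵢ × Lᵢ(x)
where Lᵢ(x) = Π_{j≠i} (x - xⱼ)/(xᵢ - xⱼ)

L_0(-0.1) = (-0.1 - 0)/(-1 - 0) × (-0.1 - 1)/(-1 - 1) × (-0.1 - 2)/(-1 - 2) = 0.038500
L_1(-0.1) = (-0.1 - (-1))/(0 - (-1)) × (-0.1 - 1)/(0 - 1) × (-0.1 - 2)/(0 - 2) = 1.039500
L_2(-0.1) = (-0.1 - (-1))/(1 - (-1)) × (-0.1 - 0)/(1 - 0) × (-0.1 - 2)/(1 - 2) = -0.094500
L_3(-0.1) = (-0.1 - (-1))/(2 - (-1)) × (-0.1 - 0)/(2 - 0) × (-0.1 - 1)/(2 - 1) = 0.016500

P(-0.1) = 18×L_0(-0.1) + (-5)×L_1(-0.1) + (-8)×L_2(-0.1) + 16×L_3(-0.1)
P(-0.1) = -3.484500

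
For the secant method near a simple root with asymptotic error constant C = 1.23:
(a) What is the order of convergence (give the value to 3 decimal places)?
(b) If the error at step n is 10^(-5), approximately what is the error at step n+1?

(a) Secant method has superlinear convergence with order φ = (1+√5)/2 ≈ 1.618.
    This means |e_{n+1}| ≈ C|e_n|^1.618.

(b) With |e_n| = 10^(-5) and C = 1.23:
    |e_{n+1}| ≈ 1.23 × (10^(-5))^1.618 = 1.23 × 10^(-8.09)

(a) ≈ 1.618 (golden ratio); (b) |e_{n+1}| ≈ 9.994e-09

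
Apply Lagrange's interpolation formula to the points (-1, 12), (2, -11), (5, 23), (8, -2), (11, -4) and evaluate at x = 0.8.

Lagrange interpolation formula:
P(x) = Σ yᵢ × Lᵢ(x)
where Lᵢ(x) = Π_{j≠i} (x - xⱼ)/(xᵢ - xⱼ)

L_0(0.8) = (0.8 - 2)/(-1 - 2) × (0.8 - 5)/(-1 - 5) × (0.8 - 8)/(-1 - 8) × (0.8 - 11)/(-1 - 11) = 0.190400
L_1(0.8) = (0.8 - (-1))/(2 - (-1)) × (0.8 - 5)/(2 - 5) × (0.8 - 8)/(2 - 8) × (0.8 - 11)/(2 - 11) = 1.142400
L_2(0.8) = (0.8 - (-1))/(5 - (-1)) × (0.8 - 2)/(5 - 2) × (0.8 - 8)/(5 - 8) × (0.8 - 11)/(5 - 11) = -0.489600
L_3(0.8) = (0.8 - (-1))/(8 - (-1)) × (0.8 - 2)/(8 - 2) × (0.8 - 5)/(8 - 5) × (0.8 - 11)/(8 - 11) = 0.190400
L_4(0.8) = (0.8 - (-1))/(11 - (-1)) × (0.8 - 2)/(11 - 2) × (0.8 - 5)/(11 - 5) × (0.8 - 8)/(11 - 8) = -0.033600

P(0.8) = 12×L_0(0.8) + (-11)×L_1(0.8) + 23×L_2(0.8) + (-2)×L_3(0.8) + (-4)×L_4(0.8)
P(0.8) = -21.788800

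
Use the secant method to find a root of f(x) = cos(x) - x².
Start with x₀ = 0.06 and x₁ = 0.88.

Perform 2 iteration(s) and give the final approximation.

f(x) = cos(x) - x²
x₀ = 0.06, x₁ = 0.88

Secant formula: x_{n+1} = x_n - f(x_n)(x_n - x_{n-1})/(f(x_n) - f(x_{n-1}))

Iteration 1:
  f(0.060000) = 0.994601
  f(0.880000) = -0.137249
  x_2 = 0.880000 - (-0.137249)×(0.880000 - 0.060000)/(-0.137249 - 0.994601)
       = 0.780566
Iteration 2:
  f(0.880000) = -0.137249
  f(0.780566) = 0.101232
  x_3 = 0.780566 - 0.101232×(0.780566 - 0.880000)/(0.101232 - (-0.137249))
       = 0.822774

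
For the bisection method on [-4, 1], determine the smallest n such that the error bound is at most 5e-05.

We need (b-a)/2^n ≤ 5e-05
(1 - (-4))/2^n ≤ 5e-05
5/2^n ≤ 5e-05
2^n ≥ 100000
n ≥ log₂(100000) = 16.61
n ≥ 17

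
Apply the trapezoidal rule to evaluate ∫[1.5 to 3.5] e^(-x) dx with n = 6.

f(x) = e^(-x)
a = 1.5, b = 3.5, n = 6
h = (b - a)/n = 0.333333

Trapezoidal rule: (h/2)[f(x₀) + 2f(x₁) + 2f(x₂) + ... + f(xₙ)]

x_0 = 1.5000, f(x_0) = 0.223130, coefficient = 1
x_1 = 1.8333, f(x_1) = 0.159880, coefficient = 2
x_2 = 2.1667, f(x_2) = 0.114559, coefficient = 2
x_3 = 2.5000, f(x_3) = 0.082085, coefficient = 2
x_4 = 2.8333, f(x_4) = 0.058816, coefficient = 2
x_5 = 3.1667, f(x_5) = 0.042144, coefficient = 2
x_6 = 3.5000, f(x_6) = 0.030197, coefficient = 1

I ≈ (0.333333/2) × 1.168295 = 0.194716
Exact value: 0.192933
Error: 0.001783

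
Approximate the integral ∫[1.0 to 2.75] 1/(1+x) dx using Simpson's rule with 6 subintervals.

f(x) = 1/(1+x)
a = 1.0, b = 2.75, n = 6
h = (b - a)/n = 0.291667

Simpson's rule: (h/3)[f(x₀) + 4f(x₁) + 2f(x₂) + ... + f(xₙ)]

x_0 = 1.0000, f(x_0) = 0.500000, coefficient = 1
x_1 = 1.2917, f(x_1) = 0.436364, coefficient = 4
x_2 = 1.5833, f(x_2) = 0.387097, coefficient = 2
x_3 = 1.8750, f(x_3) = 0.347826, coefficient = 4
x_4 = 2.1667, f(x_4) = 0.315789, coefficient = 2
x_5 = 2.4583, f(x_5) = 0.289157, coefficient = 4
x_6 = 2.7500, f(x_6) = 0.266667, coefficient = 1

I ≈ (0.291667/3) × 6.465825 = 0.628622
Exact value: 0.628609
Error: 0.000013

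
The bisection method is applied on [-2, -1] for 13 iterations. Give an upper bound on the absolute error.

Bisection error bound: |error| ≤ (b-a)/2^n
|error| ≤ (-1 - (-2))/2^13 = 1/2^13
|error| ≤ 0.0001220703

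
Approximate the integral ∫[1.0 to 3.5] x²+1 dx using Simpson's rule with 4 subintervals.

f(x) = x²+1
a = 1.0, b = 3.5, n = 4
h = (b - a)/n = 0.625000

Simpson's rule: (h/3)[f(x₀) + 4f(x₁) + 2f(x₂) + ... + f(xₙ)]

x_0 = 1.0000, f(x_0) = 2.000000, coefficient = 1
x_1 = 1.6250, f(x_1) = 3.640625, coefficient = 4
x_2 = 2.2500, f(x_2) = 6.062500, coefficient = 2
x_3 = 2.8750, f(x_3) = 9.265625, coefficient = 4
x_4 = 3.5000, f(x_4) = 13.250000, coefficient = 1

I ≈ (0.625000/3) × 79.000000 = 16.458333
Exact value: 16.458333
Error: 0.000000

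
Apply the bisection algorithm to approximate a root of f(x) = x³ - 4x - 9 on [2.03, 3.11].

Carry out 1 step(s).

f(x) = x³ - 4x - 9
Initial interval: [2.03, 3.11]

Iteration 1:
  c_1 = (2.030000 + 3.110000)/2 = 2.570000
  f(c_1) = f(2.570000) = -2.305407
  f(a) × f(c) ≥ 0, new interval: [2.570000, 3.110000]

After 1 iteration(s), the approximation is c_1 = 2.570000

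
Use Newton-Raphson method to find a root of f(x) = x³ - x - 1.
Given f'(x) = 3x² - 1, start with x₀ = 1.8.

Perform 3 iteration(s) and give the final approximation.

f(x) = x³ - x - 1
f'(x) = 3x² - 1
x₀ = 1.8

Newton-Raphson formula: x_{n+1} = x_n - f(x_n)/f'(x_n)

Iteration 1:
  f(1.800000) = 3.032000
  f'(1.800000) = 8.720000
  x_1 = 1.800000 - 3.032000/8.720000 = 1.452294
Iteration 2:
  f(1.452294) = 0.610821
  f'(1.452294) = 5.327470
  x_2 = 1.452294 - 0.610821/5.327470 = 1.337639
Iteration 3:
  f(1.337639) = 0.055767
  f'(1.337639) = 4.367831
  x_3 = 1.337639 - 0.055767/4.367831 = 1.324871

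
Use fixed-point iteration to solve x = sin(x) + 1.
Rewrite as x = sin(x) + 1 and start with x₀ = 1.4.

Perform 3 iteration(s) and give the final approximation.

Equation: x = sin(x) + 1
Fixed-point form: x = sin(x) + 1
x₀ = 1.4

x_1 = g(1.400000) = 1.985450
x_2 = g(1.985450) = 1.915256
x_3 = g(1.915256) = 1.941258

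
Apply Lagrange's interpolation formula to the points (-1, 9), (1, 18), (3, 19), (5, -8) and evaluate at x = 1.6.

Lagrange interpolation formula:
P(x) = Σ yᵢ × Lᵢ(x)
where Lᵢ(x) = Π_{j≠i} (x - xⱼ)/(xᵢ - xⱼ)

L_0(1.6) = (1.6 - 1)/(-1 - 1) × (1.6 - 3)/(-1 - 3) × (1.6 - 5)/(-1 - 5) = -0.059500
L_1(1.6) = (1.6 - (-1))/(1 - (-1)) × (1.6 - 3)/(1 - 3) × (1.6 - 5)/(1 - 5) = 0.773500
L_2(1.6) = (1.6 - (-1))/(3 - (-1)) × (1.6 - 1)/(3 - 1) × (1.6 - 5)/(3 - 5) = 0.331500
L_3(1.6) = (1.6 - (-1))/(5 - (-1)) × (1.6 - 1)/(5 - 1) × (1.6 - 3)/(5 - 3) = -0.045500

P(1.6) = 9×L_0(1.6) + 18×L_1(1.6) + 19×L_2(1.6) + (-8)×L_3(1.6)
P(1.6) = 20.050000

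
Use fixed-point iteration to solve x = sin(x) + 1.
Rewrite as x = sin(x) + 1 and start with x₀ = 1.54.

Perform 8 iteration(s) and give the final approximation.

Equation: x = sin(x) + 1
Fixed-point form: x = sin(x) + 1
x₀ = 1.54

x_1 = g(1.540000) = 1.999526
x_2 = g(1.999526) = 1.909495
x_3 = g(1.909495) = 1.943188
x_4 = g(1.943188) = 1.931460
x_5 = g(1.931460) = 1.935663
x_6 = g(1.935663) = 1.934171
x_7 = g(1.934171) = 1.934703
x_8 = g(1.934703) = 1.934514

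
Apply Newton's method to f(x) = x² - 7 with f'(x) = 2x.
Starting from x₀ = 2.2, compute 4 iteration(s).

f(x) = x² - 7
f'(x) = 2x
x₀ = 2.2

Newton-Raphson formula: x_{n+1} = x_n - f(x_n)/f'(x_n)

Iteration 1:
  f(2.200000) = -2.160000
  f'(2.200000) = 4.400000
  x_1 = 2.200000 - (-2.160000)/4.400000 = 2.690909
Iteration 2:
  f(2.690909) = 0.240992
  f'(2.690909) = 5.381818
  x_2 = 2.690909 - 0.240992/5.381818 = 2.646130
Iteration 3:
  f(2.646130) = 0.002005
  f'(2.646130) = 5.292260
  x_3 = 2.646130 - 0.002005/5.292260 = 2.645751
Iteration 4:
  f(2.645751) = 0.000000
  f'(2.645751) = 5.291503
  x_4 = 2.645751 - 0.000000/5.291503 = 2.645751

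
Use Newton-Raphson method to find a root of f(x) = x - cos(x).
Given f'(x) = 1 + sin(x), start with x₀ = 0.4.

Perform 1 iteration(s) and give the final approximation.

f(x) = x - cos(x)
f'(x) = 1 + sin(x)
x₀ = 0.4

Newton-Raphson formula: x_{n+1} = x_n - f(x_n)/f'(x_n)

Iteration 1:
  f(0.400000) = -0.521061
  f'(0.400000) = 1.389418
  x_1 = 0.400000 - (-0.521061)/1.389418 = 0.775021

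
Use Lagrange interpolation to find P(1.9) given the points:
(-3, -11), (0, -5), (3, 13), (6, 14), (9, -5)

Lagrange interpolation formula:
P(x) = Σ yᵢ × Lᵢ(x)
where Lᵢ(x) = Π_{j≠i} (x - xⱼ)/(xᵢ - xⱼ)

L_0(1.9) = (1.9 - 0)/(-3 - 0) × (1.9 - 3)/(-3 - 3) × (1.9 - 6)/(-3 - 6) × (1.9 - 9)/(-3 - 9) = -0.031296
L_1(1.9) = (1.9 - (-3))/(0 - (-3)) × (1.9 - 3)/(0 - 3) × (1.9 - 6)/(0 - 6) × (1.9 - 9)/(0 - 9) = 0.322845
L_2(1.9) = (1.9 - (-3))/(3 - (-3)) × (1.9 - 0)/(3 - 0) × (1.9 - 6)/(3 - 6) × (1.9 - 9)/(3 - 9) = 0.836463
L_3(1.9) = (1.9 - (-3))/(6 - (-3)) × (1.9 - 0)/(6 - 0) × (1.9 - 3)/(6 - 3) × (1.9 - 9)/(6 - 9) = -0.149611
L_4(1.9) = (1.9 - (-3))/(9 - (-3)) × (1.9 - 0)/(9 - 0) × (1.9 - 3)/(9 - 3) × (1.9 - 6)/(9 - 6) = 0.021599

P(1.9) = (-11)×L_0(1.9) + (-5)×L_1(1.9) + 13×L_2(1.9) + 14×L_3(1.9) + (-5)×L_4(1.9)
P(1.9) = 7.401501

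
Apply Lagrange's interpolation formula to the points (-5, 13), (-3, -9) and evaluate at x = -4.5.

Lagrange interpolation formula:
P(x) = Σ yᵢ × Lᵢ(x)
where Lᵢ(x) = Π_{j≠i} (x - xⱼ)/(xᵢ - xⱼ)

L_0(-4.5) = (-4.5 - (-3))/(-5 - (-3)) = 0.750000
L_1(-4.5) = (-4.5 - (-5))/(-3 - (-5)) = 0.250000

P(-4.5) = 13×L_0(-4.5) + (-9)×L_1(-4.5)
P(-4.5) = 7.500000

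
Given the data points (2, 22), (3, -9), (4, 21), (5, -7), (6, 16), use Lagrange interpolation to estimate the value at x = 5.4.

Lagrange interpolation formula:
P(x) = Σ yᵢ × Lᵢ(x)
where Lᵢ(x) = Π_{j≠i} (x - xⱼ)/(xᵢ - xⱼ)

L_0(5.4) = (5.4 - 3)/(2 - 3) × (5.4 - 4)/(2 - 4) × (5.4 - 5)/(2 - 5) × (5.4 - 6)/(2 - 6) = -0.033600
L_1(5.4) = (5.4 - 2)/(3 - 2) × (5.4 - 4)/(3 - 4) × (5.4 - 5)/(3 - 5) × (5.4 - 6)/(3 - 6) = 0.190400
L_2(5.4) = (5.4 - 2)/(4 - 2) × (5.4 - 3)/(4 - 3) × (5.4 - 5)/(4 - 5) × (5.4 - 6)/(4 - 6) = -0.489600
L_3(5.4) = (5.4 - 2)/(5 - 2) × (5.4 - 3)/(5 - 3) × (5.4 - 4)/(5 - 4) × (5.4 - 6)/(5 - 6) = 1.142400
L_4(5.4) = (5.4 - 2)/(6 - 2) × (5.4 - 3)/(6 - 3) × (5.4 - 4)/(6 - 4) × (5.4 - 5)/(6 - 5) = 0.190400

P(5.4) = 22×L_0(5.4) + (-9)×L_1(5.4) + 21×L_2(5.4) + (-7)×L_3(5.4) + 16×L_4(5.4)
P(5.4) = -17.684800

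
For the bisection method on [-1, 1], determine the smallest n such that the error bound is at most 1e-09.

We need (b-a)/2^n ≤ 1e-09
(1 - (-1))/2^n ≤ 1e-09
2/2^n ≤ 1e-09
2^n ≥ 2000000000
n ≥ log₂(2000000000) = 30.90
n ≥ 31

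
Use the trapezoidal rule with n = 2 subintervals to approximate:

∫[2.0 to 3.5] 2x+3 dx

f(x) = 2x+3
a = 2.0, b = 3.5, n = 2
h = (b - a)/n = 0.750000

Trapezoidal rule: (h/2)[f(x₀) + 2f(x₁) + 2f(x₂) + ... + f(xₙ)]

x_0 = 2.0000, f(x_0) = 7.000000, coefficient = 1
x_1 = 2.7500, f(x_1) = 8.500000, coefficient = 2
x_2 = 3.5000, f(x_2) = 10.000000, coefficient = 1

I ≈ (0.750000/2) × 34.000000 = 12.750000
Exact value: 12.750000
Error: 0.000000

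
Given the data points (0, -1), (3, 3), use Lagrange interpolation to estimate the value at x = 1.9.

Lagrange interpolation formula:
P(x) = Σ yᵢ × Lᵢ(x)
where Lᵢ(x) = Π_{j≠i} (x - xⱼ)/(xᵢ - xⱼ)

L_0(1.9) = (1.9 - 3)/(0 - 3) = 0.366667
L_1(1.9) = (1.9 - 0)/(3 - 0) = 0.633333

P(1.9) = (-1)×L_0(1.9) + 3×L_1(1.9)
P(1.9) = 1.533333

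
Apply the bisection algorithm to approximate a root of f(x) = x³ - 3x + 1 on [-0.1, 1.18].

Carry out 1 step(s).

f(x) = x³ - 3x + 1
Initial interval: [-0.1, 1.18]

Iteration 1:
  c_1 = (-0.100000 + 1.180000)/2 = 0.540000
  f(c_1) = f(0.540000) = -0.462536
  f(a) × f(c) < 0, new interval: [-0.100000, 0.540000]

After 1 iteration(s), the approximation is c_1 = 0.540000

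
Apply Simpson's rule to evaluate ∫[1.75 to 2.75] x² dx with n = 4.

f(x) = x²
a = 1.75, b = 2.75, n = 4
h = (b - a)/n = 0.250000

Simpson's rule: (h/3)[f(x₀) + 4f(x₁) + 2f(x₂) + ... + f(xₙ)]

x_0 = 1.7500, f(x_0) = 3.062500, coefficient = 1
x_1 = 2.0000, f(x_1) = 4.000000, coefficient = 4
x_2 = 2.2500, f(x_2) = 5.062500, coefficient = 2
x_3 = 2.5000, f(x_3) = 6.250000, coefficient = 4
x_4 = 2.7500, f(x_4) = 7.562500, coefficient = 1

I ≈ (0.250000/3) × 61.750000 = 5.145833
Exact value: 5.145833
Error: 0.000000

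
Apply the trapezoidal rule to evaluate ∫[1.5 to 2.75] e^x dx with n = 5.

f(x) = e^x
a = 1.5, b = 2.75, n = 5
h = (b - a)/n = 0.250000

Trapezoidal rule: (h/2)[f(x₀) + 2f(x₁) + 2f(x₂) + ... + f(xₙ)]

x_0 = 1.5000, f(x_0) = 4.481689, coefficient = 1
x_1 = 1.7500, f(x_1) = 5.754603, coefficient = 2
x_2 = 2.0000, f(x_2) = 7.389056, coefficient = 2
x_3 = 2.2500, f(x_3) = 9.487736, coefficient = 2
x_4 = 2.5000, f(x_4) = 12.182494, coefficient = 2
x_5 = 2.7500, f(x_5) = 15.642632, coefficient = 1

I ≈ (0.250000/2) × 89.752098 = 11.219012
Exact value: 11.160943
Error: 0.058069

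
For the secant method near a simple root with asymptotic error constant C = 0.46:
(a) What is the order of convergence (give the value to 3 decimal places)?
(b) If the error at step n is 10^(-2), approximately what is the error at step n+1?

(a) Secant method has superlinear convergence with order φ = (1+√5)/2 ≈ 1.618.
    This means |e_{n+1}| ≈ C|e_n|^1.618.

(b) With |e_n| = 10^(-2) and C = 0.46:
    |e_{n+1}| ≈ 0.46 × (10^(-2))^1.618 = 0.46 × 10^(-3.24)

(a) ≈ 1.618 (golden ratio); (b) |e_{n+1}| ≈ 2.671e-04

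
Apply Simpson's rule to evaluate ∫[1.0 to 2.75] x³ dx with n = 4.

f(x) = x³
a = 1.0, b = 2.75, n = 4
h = (b - a)/n = 0.437500

Simpson's rule: (h/3)[f(x₀) + 4f(x₁) + 2f(x₂) + ... + f(xₙ)]

x_0 = 1.0000, f(x_0) = 1.000000, coefficient = 1
x_1 = 1.4375, f(x_1) = 2.970459, coefficient = 4
x_2 = 1.8750, f(x_2) = 6.591797, coefficient = 2
x_3 = 2.3125, f(x_3) = 12.366455, coefficient = 4
x_4 = 2.7500, f(x_4) = 20.796875, coefficient = 1

I ≈ (0.437500/3) × 96.328125 = 14.047852
Exact value: 14.047852
Error: 0.000000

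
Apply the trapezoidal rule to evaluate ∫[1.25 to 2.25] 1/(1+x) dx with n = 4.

f(x) = 1/(1+x)
a = 1.25, b = 2.25, n = 4
h = (b - a)/n = 0.250000

Trapezoidal rule: (h/2)[f(x₀) + 2f(x₁) + 2f(x₂) + ... + f(xₙ)]

x_0 = 1.2500, f(x_0) = 0.444444, coefficient = 1
x_1 = 1.5000, f(x_1) = 0.400000, coefficient = 2
x_2 = 1.7500, f(x_2) = 0.363636, coefficient = 2
x_3 = 2.0000, f(x_3) = 0.333333, coefficient = 2
x_4 = 2.2500, f(x_4) = 0.307692, coefficient = 1

I ≈ (0.250000/2) × 2.946076 = 0.368260
Exact value: 0.367725
Error: 0.000535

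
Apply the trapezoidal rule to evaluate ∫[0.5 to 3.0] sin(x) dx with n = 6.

f(x) = sin(x)
a = 0.5, b = 3.0, n = 6
h = (b - a)/n = 0.416667

Trapezoidal rule: (h/2)[f(x₀) + 2f(x₁) + 2f(x₂) + ... + f(xₙ)]

x_0 = 0.5000, f(x_0) = 0.479426, coefficient = 1
x_1 = 0.9167, f(x_1) = 0.793578, coefficient = 2
x_2 = 1.3333, f(x_2) = 0.971938, coefficient = 2
x_3 = 1.7500, f(x_3) = 0.983986, coefficient = 2
x_4 = 2.1667, f(x_4) = 0.827660, coefficient = 2
x_5 = 2.5833, f(x_5) = 0.529711, coefficient = 2
x_6 = 3.0000, f(x_6) = 0.141120, coefficient = 1

I ≈ (0.416667/2) × 8.834291 = 1.840477
Exact value: 1.867575
Error: 0.027098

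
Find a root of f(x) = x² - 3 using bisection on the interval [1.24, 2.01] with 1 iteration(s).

f(x) = x² - 3
Initial interval: [1.24, 2.01]

Iteration 1:
  c_1 = (1.240000 + 2.010000)/2 = 1.625000
  f(c_1) = f(1.625000) = -0.359375
  f(a) × f(c) ≥ 0, new interval: [1.625000, 2.010000]

After 1 iteration(s), the approximation is c_1 = 1.625000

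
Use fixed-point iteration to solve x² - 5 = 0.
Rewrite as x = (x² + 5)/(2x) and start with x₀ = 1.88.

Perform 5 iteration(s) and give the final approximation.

Equation: x² - 5 = 0
Fixed-point form: x = (x² + 5)/(2x)
x₀ = 1.88

x_1 = g(1.880000) = 2.269787
x_2 = g(2.269787) = 2.236318
x_3 = g(2.236318) = 2.236068
x_4 = g(2.236068) = 2.236068
x_5 = g(2.236068) = 2.236068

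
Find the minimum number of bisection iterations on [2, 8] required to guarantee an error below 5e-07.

We need (b-a)/2^n ≤ 5e-07
(8 - 2)/2^n ≤ 5e-07
6/2^n ≤ 5e-07
2^n ≥ 12000000
n ≥ log₂(12000000) = 23.52
n ≥ 24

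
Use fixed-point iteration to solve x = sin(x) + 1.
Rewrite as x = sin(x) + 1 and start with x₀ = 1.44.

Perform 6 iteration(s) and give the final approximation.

Equation: x = sin(x) + 1
Fixed-point form: x = sin(x) + 1
x₀ = 1.44

x_1 = g(1.440000) = 1.991458
x_2 = g(1.991458) = 1.912819
x_3 = g(1.912819) = 1.942078
x_4 = g(1.942078) = 1.931863
x_5 = g(1.931863) = 1.935521
x_6 = g(1.935521) = 1.934222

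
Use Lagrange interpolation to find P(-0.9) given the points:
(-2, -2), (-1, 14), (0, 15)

Lagrange interpolation formula:
P(x) = Σ yᵢ × Lᵢ(x)
where Lᵢ(x) = Π_{j≠i} (x - xⱼ)/(xᵢ - xⱼ)

L_0(-0.9) = (-0.9 - (-1))/(-2 - (-1)) × (-0.9 - 0)/(-2 - 0) = -0.045000
L_1(-0.9) = (-0.9 - (-2))/(-1 - (-2)) × (-0.9 - 0)/(-1 - 0) = 0.990000
L_2(-0.9) = (-0.9 - (-2))/(0 - (-2)) × (-0.9 - (-1))/(0 - (-1)) = 0.055000

P(-0.9) = (-2)×L_0(-0.9) + 14×L_1(-0.9) + 15×L_2(-0.9)
P(-0.9) = 14.775000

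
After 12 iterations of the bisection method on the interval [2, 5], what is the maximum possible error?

Bisection error bound: |error| ≤ (b-a)/2^n
|error| ≤ (5 - 2)/2^12 = 3/2^12
|error| ≤ 0.0007324219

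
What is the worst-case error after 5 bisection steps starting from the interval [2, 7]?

Bisection error bound: |error| ≤ (b-a)/2^n
|error| ≤ (7 - 2)/2^5 = 5/2^5
|error| ≤ 0.1562500000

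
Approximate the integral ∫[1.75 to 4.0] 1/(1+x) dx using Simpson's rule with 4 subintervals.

f(x) = 1/(1+x)
a = 1.75, b = 4.0, n = 4
h = (b - a)/n = 0.562500

Simpson's rule: (h/3)[f(x₀) + 4f(x₁) + 2f(x₂) + ... + f(xₙ)]

x_0 = 1.7500, f(x_0) = 0.363636, coefficient = 1
x_1 = 2.3125, f(x_1) = 0.301887, coefficient = 4
x_2 = 2.8750, f(x_2) = 0.258065, coefficient = 2
x_3 = 3.4375, f(x_3) = 0.225352, coefficient = 4
x_4 = 4.0000, f(x_4) = 0.200000, coefficient = 1

I ≈ (0.562500/3) × 3.188721 = 0.597885
Exact value: 0.597837
Error: 0.000048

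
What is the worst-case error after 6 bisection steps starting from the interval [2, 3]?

Bisection error bound: |error| ≤ (b-a)/2^n
|error| ≤ (3 - 2)/2^6 = 1/2^6
|error| ≤ 0.0156250000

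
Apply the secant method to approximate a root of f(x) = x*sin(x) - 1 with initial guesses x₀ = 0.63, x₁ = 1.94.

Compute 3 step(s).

f(x) = x*sin(x) - 1
x₀ = 0.63, x₁ = 1.94

Secant formula: x_{n+1} = x_n - f(x_n)(x_n - x_{n-1})/(f(x_n) - f(x_{n-1}))

Iteration 1:
  f(0.630000) = -0.628839
  f(1.940000) = 0.809273
  x_2 = 1.940000 - 0.809273×(1.940000 - 0.630000)/(0.809273 - (-0.628839))
       = 1.202820
Iteration 2:
  f(1.940000) = 0.809273
  f(1.202820) = 0.122299
  x_3 = 1.202820 - 0.122299×(1.202820 - 1.940000)/(0.122299 - 0.809273)
       = 1.071582
Iteration 3:
  f(1.202820) = 0.122299
  f(1.071582) = -0.059195
  x_4 = 1.071582 - (-0.059195)×(1.071582 - 1.202820)/(-0.059195 - 0.122299)
       = 1.114386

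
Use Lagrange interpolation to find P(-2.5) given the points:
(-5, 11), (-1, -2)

Lagrange interpolation formula:
P(x) = Σ yᵢ × Lᵢ(x)
where Lᵢ(x) = Π_{j≠i} (x - xⱼ)/(xᵢ - xⱼ)

L_0(-2.5) = (-2.5 - (-1))/(-5 - (-1)) = 0.375000
L_1(-2.5) = (-2.5 - (-5))/(-1 - (-5)) = 0.625000

P(-2.5) = 11×L_0(-2.5) + (-2)×L_1(-2.5)
P(-2.5) = 2.875000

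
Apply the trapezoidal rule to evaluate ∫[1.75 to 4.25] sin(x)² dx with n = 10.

f(x) = sin(x)²
a = 1.75, b = 4.25, n = 10
h = (b - a)/n = 0.250000

Trapezoidal rule: (h/2)[f(x₀) + 2f(x₁) + 2f(x₂) + ... + f(xₙ)]

x_0 = 1.7500, f(x_0) = 0.968228, coefficient = 1
x_1 = 2.0000, f(x_1) = 0.826822, coefficient = 2
x_2 = 2.2500, f(x_2) = 0.605398, coefficient = 2
x_3 = 2.5000, f(x_3) = 0.358169, coefficient = 2
x_4 = 2.7500, f(x_4) = 0.145665, coefficient = 2
x_5 = 3.0000, f(x_5) = 0.019915, coefficient = 2
x_6 = 3.2500, f(x_6) = 0.011706, coefficient = 2
x_7 = 3.5000, f(x_7) = 0.123049, coefficient = 2
x_8 = 3.7500, f(x_8) = 0.326682, coefficient = 2
x_9 = 4.0000, f(x_9) = 0.572750, coefficient = 2
x_10 = 4.2500, f(x_10) = 0.801006, coefficient = 1

I ≈ (0.250000/2) × 7.749546 = 0.968693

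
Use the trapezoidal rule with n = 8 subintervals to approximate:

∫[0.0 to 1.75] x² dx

f(x) = x²
a = 0.0, b = 1.75, n = 8
h = (b - a)/n = 0.218750

Trapezoidal rule: (h/2)[f(x₀) + 2f(x₁) + 2f(x₂) + ... + f(xₙ)]

x_0 = 0.0000, f(x_0) = 0.000000, coefficient = 1
x_1 = 0.2188, f(x_1) = 0.047852, coefficient = 2
x_2 = 0.4375, f(x_2) = 0.191406, coefficient = 2
x_3 = 0.6562, f(x_3) = 0.430664, coefficient = 2
x_4 = 0.8750, f(x_4) = 0.765625, coefficient = 2
x_5 = 1.0938, f(x_5) = 1.196289, coefficient = 2
x_6 = 1.3125, f(x_6) = 1.722656, coefficient = 2
x_7 = 1.5312, f(x_7) = 2.344727, coefficient = 2
x_8 = 1.7500, f(x_8) = 3.062500, coefficient = 1

I ≈ (0.218750/2) × 16.460938 = 1.800415
Exact value: 1.786458
Error: 0.013957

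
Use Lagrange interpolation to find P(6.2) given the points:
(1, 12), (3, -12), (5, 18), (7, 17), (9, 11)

Lagrange interpolation formula:
P(x) = Σ yᵢ × Lᵢ(x)
where Lᵢ(x) = Π_{j≠i} (x - xⱼ)/(xᵢ - xⱼ)

L_0(6.2) = (6.2 - 3)/(1 - 3) × (6.2 - 5)/(1 - 5) × (6.2 - 7)/(1 - 7) × (6.2 - 9)/(1 - 9) = 0.022400
L_1(6.2) = (6.2 - 1)/(3 - 1) × (6.2 - 5)/(3 - 5) × (6.2 - 7)/(3 - 7) × (6.2 - 9)/(3 - 9) = -0.145600
L_2(6.2) = (6.2 - 1)/(5 - 1) × (6.2 - 3)/(5 - 3) × (6.2 - 7)/(5 - 7) × (6.2 - 9)/(5 - 9) = 0.582400
L_3(6.2) = (6.2 - 1)/(7 - 1) × (6.2 - 3)/(7 - 3) × (6.2 - 5)/(7 - 5) × (6.2 - 9)/(7 - 9) = 0.582400
L_4(6.2) = (6.2 - 1)/(9 - 1) × (6.2 - 3)/(9 - 3) × (6.2 - 5)/(9 - 5) × (6.2 - 7)/(9 - 7) = -0.041600

P(6.2) = 12×L_0(6.2) + (-12)×L_1(6.2) + 18×L_2(6.2) + 17×L_3(6.2) + 11×L_4(6.2)
P(6.2) = 21.942400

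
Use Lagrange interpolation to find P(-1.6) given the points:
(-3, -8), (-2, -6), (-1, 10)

Lagrange interpolation formula:
P(x) = Σ yᵢ × Lᵢ(x)
where Lᵢ(x) = Π_{j≠i} (x - xⱼ)/(xᵢ - xⱼ)

L_0(-1.6) = (-1.6 - (-2))/(-3 - (-2)) × (-1.6 - (-1))/(-3 - (-1)) = -0.120000
L_1(-1.6) = (-1.6 - (-3))/(-2 - (-3)) × (-1.6 - (-1))/(-2 - (-1)) = 0.840000
L_2(-1.6) = (-1.6 - (-3))/(-1 - (-3)) × (-1.6 - (-2))/(-1 - (-2)) = 0.280000

P(-1.6) = (-8)×L_0(-1.6) + (-6)×L_1(-1.6) + 10×L_2(-1.6)
P(-1.6) = -1.280000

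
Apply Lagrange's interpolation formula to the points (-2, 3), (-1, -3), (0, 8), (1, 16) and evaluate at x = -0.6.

Lagrange interpolation formula:
P(x) = Σ yᵢ × Lᵢ(x)
where Lᵢ(x) = Π_{j≠i} (x - xⱼ)/(xᵢ - xⱼ)

L_0(-0.6) = (-0.6 - (-1))/(-2 - (-1)) × (-0.6 - 0)/(-2 - 0) × (-0.6 - 1)/(-2 - 1) = -0.064000
L_1(-0.6) = (-0.6 - (-2))/(-1 - (-2)) × (-0.6 - 0)/(-1 - 0) × (-0.6 - 1)/(-1 - 1) = 0.672000
L_2(-0.6) = (-0.6 - (-2))/(0 - (-2)) × (-0.6 - (-1))/(0 - (-1)) × (-0.6 - 1)/(0 - 1) = 0.448000
L_3(-0.6) = (-0.6 - (-2))/(1 - (-2)) × (-0.6 - (-1))/(1 - (-1)) × (-0.6 - 0)/(1 - 0) = -0.056000

P(-0.6) = 3×L_0(-0.6) + (-3)×L_1(-0.6) + 8×L_2(-0.6) + 16×L_3(-0.6)
P(-0.6) = 0.480000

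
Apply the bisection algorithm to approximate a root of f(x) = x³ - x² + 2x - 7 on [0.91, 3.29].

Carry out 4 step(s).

f(x) = x³ - x² + 2x - 7
Initial interval: [0.91, 3.29]

Iteration 1:
  c_1 = (0.910000 + 3.290000)/2 = 2.100000
  f(c_1) = f(2.100000) = 2.051000
  f(a) × f(c) < 0, new interval: [0.910000, 2.100000]
Iteration 2:
  c_2 = (0.910000 + 2.100000)/2 = 1.505000
  f(c_2) = f(1.505000) = -2.846162
  f(a) × f(c) ≥ 0, new interval: [1.505000, 2.100000]
Iteration 3:
  c_3 = (1.505000 + 2.100000)/2 = 1.802500
  f(c_3) = f(1.802500) = -0.787672
  f(a) × f(c) ≥ 0, new interval: [1.802500, 2.100000]
Iteration 4:
  c_4 = (1.802500 + 2.100000)/2 = 1.951250
  f(c_4) = f(1.951250) = 0.524267
  f(a) × f(c) < 0, new interval: [1.802500, 1.951250]

After 4 iteration(s), the approximation is c_4 = 1.951250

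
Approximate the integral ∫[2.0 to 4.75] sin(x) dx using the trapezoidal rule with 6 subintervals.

f(x) = sin(x)
a = 2.0, b = 4.75, n = 6
h = (b - a)/n = 0.458333

Trapezoidal rule: (h/2)[f(x₀) + 2f(x₁) + 2f(x₂) + ... + f(xₙ)]

x_0 = 2.0000, f(x_0) = 0.909297, coefficient = 1
x_1 = 2.4583, f(x_1) = 0.631324, coefficient = 2
x_2 = 2.9167, f(x_2) = 0.223034, coefficient = 2
x_3 = 3.3750, f(x_3) = -0.231294, coefficient = 2
x_4 = 3.8333, f(x_4) = -0.637879, coefficient = 2
x_5 = 4.2917, f(x_5) = -0.912794, coefficient = 2
x_6 = 4.7500, f(x_6) = -0.999293, coefficient = 1

I ≈ (0.458333/2) × -1.945212 = -0.445778
Exact value: -0.453749
Error: 0.007971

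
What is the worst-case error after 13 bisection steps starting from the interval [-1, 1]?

Bisection error bound: |error| ≤ (b-a)/2^n
|error| ≤ (1 - (-1))/2^13 = 2/2^13
|error| ≤ 0.0002441406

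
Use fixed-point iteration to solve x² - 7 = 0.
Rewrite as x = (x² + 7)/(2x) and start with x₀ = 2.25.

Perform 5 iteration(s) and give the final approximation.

Equation: x² - 7 = 0
Fixed-point form: x = (x² + 7)/(2x)
x₀ = 2.25

x_1 = g(2.250000) = 2.680556
x_2 = g(2.680556) = 2.645977
x_3 = g(2.645977) = 2.645751
x_4 = g(2.645751) = 2.645751
x_5 = g(2.645751) = 2.645751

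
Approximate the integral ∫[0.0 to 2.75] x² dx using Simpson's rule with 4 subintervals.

f(x) = x²
a = 0.0, b = 2.75, n = 4
h = (b - a)/n = 0.687500

Simpson's rule: (h/3)[f(x₀) + 4f(x₁) + 2f(x₂) + ... + f(xₙ)]

x_0 = 0.0000, f(x_0) = 0.000000, coefficient = 1
x_1 = 0.6875, f(x_1) = 0.472656, coefficient = 4
x_2 = 1.3750, f(x_2) = 1.890625, coefficient = 2
x_3 = 2.0625, f(x_3) = 4.253906, coefficient = 4
x_4 = 2.7500, f(x_4) = 7.562500, coefficient = 1

I ≈ (0.687500/3) × 30.250000 = 6.932292
Exact value: 6.932292
Error: 0.000000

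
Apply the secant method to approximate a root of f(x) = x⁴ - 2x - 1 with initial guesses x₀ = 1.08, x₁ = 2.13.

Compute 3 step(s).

f(x) = x⁴ - 2x - 1
x₀ = 1.08, x₁ = 2.13

Secant formula: x_{n+1} = x_n - f(x_n)(x_n - x_{n-1})/(f(x_n) - f(x_{n-1}))

Iteration 1:
  f(1.080000) = -1.799511
  f(2.130000) = 15.323462
  x_2 = 2.130000 - 15.323462×(2.130000 - 1.080000)/(15.323462 - (-1.799511))
       = 1.190348
Iteration 2:
  f(2.130000) = 15.323462
  f(1.190348) = -1.373010
  x_3 = 1.190348 - (-1.373010)×(1.190348 - 2.130000)/(-1.373010 - 15.323462)
       = 1.267619
Iteration 3:
  f(1.190348) = -1.373010
  f(1.267619) = -0.953246
  x_4 = 1.267619 - (-0.953246)×(1.267619 - 1.190348)/(-0.953246 - (-1.373010))
       = 1.443094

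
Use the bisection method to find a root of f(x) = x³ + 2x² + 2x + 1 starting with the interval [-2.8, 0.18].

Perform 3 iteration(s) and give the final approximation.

f(x) = x³ + 2x² + 2x + 1
Initial interval: [-2.8, 0.18]

Iteration 1:
  c_1 = (-2.800000 + 0.180000)/2 = -1.310000
  f(c_1) = f(-1.310000) = -0.435891
  f(a) × f(c) ≥ 0, new interval: [-1.310000, 0.180000]
Iteration 2:
  c_2 = (-1.310000 + 0.180000)/2 = -0.565000
  f(c_2) = f(-0.565000) = 0.328088
  f(a) × f(c) < 0, new interval: [-1.310000, -0.565000]
Iteration 3:
  c_3 = (-1.310000 + (-0.565000))/2 = -0.937500
  f(c_3) = f(-0.937500) = 0.058838
  f(a) × f(c) < 0, new interval: [-1.310000, -0.937500]

After 3 iteration(s), the approximation is c_3 = -0.937500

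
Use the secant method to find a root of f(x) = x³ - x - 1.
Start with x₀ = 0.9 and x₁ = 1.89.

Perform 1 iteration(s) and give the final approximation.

f(x) = x³ - x - 1
x₀ = 0.9, x₁ = 1.89

Secant formula: x_{n+1} = x_n - f(x_n)(x_n - x_{n-1})/(f(x_n) - f(x_{n-1}))

Iteration 1:
  f(0.900000) = -1.171000
  f(1.890000) = 3.861269
  x_2 = 1.890000 - 3.861269×(1.890000 - 0.900000)/(3.861269 - (-1.171000))
       = 1.130371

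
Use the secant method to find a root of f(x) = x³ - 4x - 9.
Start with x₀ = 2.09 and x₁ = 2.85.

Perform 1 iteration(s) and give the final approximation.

f(x) = x³ - 4x - 9
x₀ = 2.09, x₁ = 2.85

Secant formula: x_{n+1} = x_n - f(x_n)(x_n - x_{n-1})/(f(x_n) - f(x_{n-1}))

Iteration 1:
  f(2.090000) = -8.230671
  f(2.850000) = 2.749125
  x_2 = 2.850000 - 2.749125×(2.850000 - 2.090000)/(2.749125 - (-8.230671))
       = 2.659711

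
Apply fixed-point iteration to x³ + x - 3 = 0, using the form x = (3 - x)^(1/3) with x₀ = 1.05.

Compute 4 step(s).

Equation: x³ + x - 3 = 0
Fixed-point form: x = (3 - x)^(1/3)
x₀ = 1.05

x_1 = g(1.050000) = 1.249333
x_2 = g(1.249333) = 1.205224
x_3 = g(1.205224) = 1.215262
x_4 = g(1.215262) = 1.212993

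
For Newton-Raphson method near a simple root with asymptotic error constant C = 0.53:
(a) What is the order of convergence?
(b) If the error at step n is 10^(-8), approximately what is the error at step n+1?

(a) Newton-Raphson has quadratic (order 2) convergence near simple roots.
    This means |e_{n+1}| ≈ C|e_n|².

(b) With |e_n| = 10^(-8) and C = 0.53:
    |e_{n+1}| ≈ 0.53 × (10^(-8))² = 0.53 × 10^(-16)

(a) 2 (quadratic); (b) |e_{n+1}| ≈ 5.300e-17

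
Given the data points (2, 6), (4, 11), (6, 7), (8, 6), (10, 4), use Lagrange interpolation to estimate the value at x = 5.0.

Lagrange interpolation formula:
P(x) = Σ yᵢ × Lᵢ(x)
where Lᵢ(x) = Π_{j≠i} (x - xⱼ)/(xᵢ - xⱼ)

L_0(5.0) = (5.0 - 4)/(2 - 4) × (5.0 - 6)/(2 - 6) × (5.0 - 8)/(2 - 8) × (5.0 - 10)/(2 - 10) = -0.039062
L_1(5.0) = (5.0 - 2)/(4 - 2) × (5.0 - 6)/(4 - 6) × (5.0 - 8)/(4 - 8) × (5.0 - 10)/(4 - 10) = 0.468750
L_2(5.0) = (5.0 - 2)/(6 - 2) × (5.0 - 4)/(6 - 4) × (5.0 - 8)/(6 - 8) × (5.0 - 10)/(6 - 10) = 0.703125
L_3(5.0) = (5.0 - 2)/(8 - 2) × (5.0 - 4)/(8 - 4) × (5.0 - 6)/(8 - 6) × (5.0 - 10)/(8 - 10) = -0.156250
L_4(5.0) = (5.0 - 2)/(10 - 2) × (5.0 - 4)/(10 - 4) × (5.0 - 6)/(10 - 6) × (5.0 - 8)/(10 - 8) = 0.023438

P(5.0) = 6×L_0(5.0) + 11×L_1(5.0) + 7×L_2(5.0) + 6×L_3(5.0) + 4×L_4(5.0)
P(5.0) = 9.000000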